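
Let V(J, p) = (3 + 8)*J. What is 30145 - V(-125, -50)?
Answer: 31520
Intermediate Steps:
V(J, p) = 11*J
30145 - V(-125, -50) = 30145 - 11*(-125) = 30145 - 1*(-1375) = 30145 + 1375 = 31520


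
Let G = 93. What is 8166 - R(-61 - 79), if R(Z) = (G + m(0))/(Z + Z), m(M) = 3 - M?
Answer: 285822/35 ≈ 8166.3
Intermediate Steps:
R(Z) = 48/Z (R(Z) = (93 + (3 - 1*0))/(Z + Z) = (93 + (3 + 0))/((2*Z)) = (93 + 3)*(1/(2*Z)) = 96*(1/(2*Z)) = 48/Z)
8166 - R(-61 - 79) = 8166 - 48/(-61 - 79) = 8166 - 48/(-140) = 8166 - 48*(-1)/140 = 8166 - 1*(-12/35) = 8166 + 12/35 = 285822/35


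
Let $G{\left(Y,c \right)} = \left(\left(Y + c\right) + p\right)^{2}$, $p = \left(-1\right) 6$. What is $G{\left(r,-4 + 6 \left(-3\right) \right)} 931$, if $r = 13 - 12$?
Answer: $678699$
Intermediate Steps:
$p = -6$
$r = 1$
$G{\left(Y,c \right)} = \left(-6 + Y + c\right)^{2}$ ($G{\left(Y,c \right)} = \left(\left(Y + c\right) - 6\right)^{2} = \left(-6 + Y + c\right)^{2}$)
$G{\left(r,-4 + 6 \left(-3\right) \right)} 931 = \left(-6 + 1 + \left(-4 + 6 \left(-3\right)\right)\right)^{2} \cdot 931 = \left(-6 + 1 - 22\right)^{2} \cdot 931 = \left(-27\right)^{2} \cdot 931 = 729 \cdot 931 = 678699$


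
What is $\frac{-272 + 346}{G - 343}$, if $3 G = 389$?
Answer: $- \frac{111}{320} \approx -0.34688$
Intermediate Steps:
$G = \frac{389}{3}$ ($G = \frac{1}{3} \cdot 389 = \frac{389}{3} \approx 129.67$)
$\frac{-272 + 346}{G - 343} = \frac{-272 + 346}{\frac{389}{3} - 343} = \frac{74}{- \frac{640}{3}} = 74 \left(- \frac{3}{640}\right) = - \frac{111}{320}$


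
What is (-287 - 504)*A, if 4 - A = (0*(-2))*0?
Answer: -3164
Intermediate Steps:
A = 4 (A = 4 - 0*(-2)*0 = 4 - 0*0 = 4 - 1*0 = 4 + 0 = 4)
(-287 - 504)*A = (-287 - 504)*4 = -791*4 = -3164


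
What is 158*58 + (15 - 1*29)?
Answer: 9150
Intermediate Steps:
158*58 + (15 - 1*29) = 9164 + (15 - 29) = 9164 - 14 = 9150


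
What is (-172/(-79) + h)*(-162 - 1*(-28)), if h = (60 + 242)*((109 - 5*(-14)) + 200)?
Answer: -1211675436/79 ≈ -1.5338e+7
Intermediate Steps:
h = 114458 (h = 302*((109 - 1*(-70)) + 200) = 302*((109 + 70) + 200) = 302*(179 + 200) = 302*379 = 114458)
(-172/(-79) + h)*(-162 - 1*(-28)) = (-172/(-79) + 114458)*(-162 - 1*(-28)) = (-172*(-1/79) + 114458)*(-162 + 28) = (172/79 + 114458)*(-134) = (9042354/79)*(-134) = -1211675436/79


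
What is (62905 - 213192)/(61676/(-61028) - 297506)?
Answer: 2292928759/4539064461 ≈ 0.50515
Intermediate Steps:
(62905 - 213192)/(61676/(-61028) - 297506) = -150287/(61676*(-1/61028) - 297506) = -150287/(-15419/15257 - 297506) = -150287/(-4539064461/15257) = -150287*(-15257/4539064461) = 2292928759/4539064461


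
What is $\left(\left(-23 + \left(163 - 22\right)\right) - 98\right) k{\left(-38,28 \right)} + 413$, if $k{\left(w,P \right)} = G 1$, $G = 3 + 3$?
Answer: $533$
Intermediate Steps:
$G = 6$
$k{\left(w,P \right)} = 6$ ($k{\left(w,P \right)} = 6 \cdot 1 = 6$)
$\left(\left(-23 + \left(163 - 22\right)\right) - 98\right) k{\left(-38,28 \right)} + 413 = \left(\left(-23 + \left(163 - 22\right)\right) - 98\right) 6 + 413 = \left(\left(-23 + 141\right) - 98\right) 6 + 413 = \left(118 - 98\right) 6 + 413 = 20 \cdot 6 + 413 = 120 + 413 = 533$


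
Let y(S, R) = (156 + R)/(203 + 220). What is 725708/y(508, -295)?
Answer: -306974484/139 ≈ -2.2084e+6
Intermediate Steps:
y(S, R) = 52/141 + R/423 (y(S, R) = (156 + R)/423 = (156 + R)*(1/423) = 52/141 + R/423)
725708/y(508, -295) = 725708/(52/141 + (1/423)*(-295)) = 725708/(52/141 - 295/423) = 725708/(-139/423) = 725708*(-423/139) = -306974484/139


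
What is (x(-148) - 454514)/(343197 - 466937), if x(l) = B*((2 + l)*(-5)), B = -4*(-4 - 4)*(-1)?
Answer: 238937/61870 ≈ 3.8619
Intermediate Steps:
B = -32 (B = -(-32)*(-1) = -4*8 = -32)
x(l) = 320 + 160*l (x(l) = -32*(2 + l)*(-5) = -32*(-10 - 5*l) = 320 + 160*l)
(x(-148) - 454514)/(343197 - 466937) = ((320 + 160*(-148)) - 454514)/(343197 - 466937) = ((320 - 23680) - 454514)/(-123740) = (-23360 - 454514)*(-1/123740) = -477874*(-1/123740) = 238937/61870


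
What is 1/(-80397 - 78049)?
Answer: -1/158446 ≈ -6.3113e-6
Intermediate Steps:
1/(-80397 - 78049) = 1/(-158446) = -1/158446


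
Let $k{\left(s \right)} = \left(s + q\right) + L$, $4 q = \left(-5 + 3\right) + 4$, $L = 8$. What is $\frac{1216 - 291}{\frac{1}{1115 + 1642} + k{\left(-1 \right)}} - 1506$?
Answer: $- \frac{57183192}{41357} \approx -1382.7$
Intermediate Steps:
$q = \frac{1}{2}$ ($q = \frac{\left(-5 + 3\right) + 4}{4} = \frac{-2 + 4}{4} = \frac{1}{4} \cdot 2 = \frac{1}{2} \approx 0.5$)
$k{\left(s \right)} = \frac{17}{2} + s$ ($k{\left(s \right)} = \left(s + \frac{1}{2}\right) + 8 = \left(\frac{1}{2} + s\right) + 8 = \frac{17}{2} + s$)
$\frac{1216 - 291}{\frac{1}{1115 + 1642} + k{\left(-1 \right)}} - 1506 = \frac{1216 - 291}{\frac{1}{1115 + 1642} + \left(\frac{17}{2} - 1\right)} - 1506 = \frac{925}{\frac{1}{2757} + \frac{15}{2}} - 1506 = \frac{925}{\frac{41357}{5514}} - 1506 = 925 \cdot \frac{5514}{41357} - 1506 = \frac{5100450}{41357} - 1506 = - \frac{57183192}{41357}$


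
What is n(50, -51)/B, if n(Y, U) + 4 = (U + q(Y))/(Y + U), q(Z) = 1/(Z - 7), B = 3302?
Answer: 1010/70993 ≈ 0.014227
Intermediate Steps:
q(Z) = 1/(-7 + Z)
n(Y, U) = -4 + (U + 1/(-7 + Y))/(U + Y) (n(Y, U) = -4 + (U + 1/(-7 + Y))/(Y + U) = -4 + (U + 1/(-7 + Y))/(U + Y))
n(50, -51)/B = ((1 - (-7 + 50)*(3*(-51) + 4*50))/((-7 + 50)*(-51 + 50)))/3302 = ((1 - 1*43*(-153 + 200))/(43*(-1)))*(1/3302) = ((1/43)*(-1)*(1 - 1*43*47))*(1/3302) = ((1/43)*(-1)*(1 - 2021))*(1/3302) = ((1/43)*(-1)*(-2020))*(1/3302) = (2020/43)*(1/3302) = 1010/70993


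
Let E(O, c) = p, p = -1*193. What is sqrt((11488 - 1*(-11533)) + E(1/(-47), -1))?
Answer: 2*sqrt(5707) ≈ 151.09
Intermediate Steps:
p = -193
E(O, c) = -193
sqrt((11488 - 1*(-11533)) + E(1/(-47), -1)) = sqrt((11488 - 1*(-11533)) - 193) = sqrt((11488 + 11533) - 193) = sqrt(23021 - 193) = sqrt(22828) = 2*sqrt(5707)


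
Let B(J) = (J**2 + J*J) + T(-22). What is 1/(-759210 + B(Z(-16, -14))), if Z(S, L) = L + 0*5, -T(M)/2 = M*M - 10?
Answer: -1/759766 ≈ -1.3162e-6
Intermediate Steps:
T(M) = 20 - 2*M**2 (T(M) = -2*(M*M - 10) = -2*(M**2 - 10) = -2*(-10 + M**2) = 20 - 2*M**2)
Z(S, L) = L (Z(S, L) = L + 0 = L)
B(J) = -948 + 2*J**2 (B(J) = (J**2 + J*J) + (20 - 2*(-22)**2) = (J**2 + J**2) + (20 - 2*484) = 2*J**2 + (20 - 968) = 2*J**2 - 948 = -948 + 2*J**2)
1/(-759210 + B(Z(-16, -14))) = 1/(-759210 + (-948 + 2*(-14)**2)) = 1/(-759210 + (-948 + 2*196)) = 1/(-759210 + (-948 + 392)) = 1/(-759210 - 556) = 1/(-759766) = -1/759766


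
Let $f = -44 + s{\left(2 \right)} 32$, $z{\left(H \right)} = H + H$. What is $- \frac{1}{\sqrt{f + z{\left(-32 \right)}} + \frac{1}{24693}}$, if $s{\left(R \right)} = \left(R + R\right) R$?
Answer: $\frac{24693}{90242148851} - \frac{1219488498 \sqrt{37}}{90242148851} \approx -0.082199$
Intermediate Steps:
$s{\left(R \right)} = 2 R^{2}$ ($s{\left(R \right)} = 2 R R = 2 R^{2}$)
$z{\left(H \right)} = 2 H$
$f = 212$ ($f = -44 + 2 \cdot 2^{2} \cdot 32 = -44 + 2 \cdot 4 \cdot 32 = -44 + 8 \cdot 32 = -44 + 256 = 212$)
$- \frac{1}{\sqrt{f + z{\left(-32 \right)}} + \frac{1}{24693}} = - \frac{1}{\sqrt{212 + 2 \left(-32\right)} + \frac{1}{24693}} = - \frac{1}{\sqrt{212 - 64} + \frac{1}{24693}} = - \frac{1}{\sqrt{148} + \frac{1}{24693}} = - \frac{1}{2 \sqrt{37} + \frac{1}{24693}} = - \frac{1}{\frac{1}{24693} + 2 \sqrt{37}}$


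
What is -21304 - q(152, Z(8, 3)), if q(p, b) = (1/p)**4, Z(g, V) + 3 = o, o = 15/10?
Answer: -11371964760065/533794816 ≈ -21304.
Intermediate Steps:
o = 3/2 (o = 15*(1/10) = 3/2 ≈ 1.5000)
Z(g, V) = -3/2 (Z(g, V) = -3 + 3/2 = -3/2)
q(p, b) = p**(-4)
-21304 - q(152, Z(8, 3)) = -21304 - 1/152**4 = -21304 - 1*1/533794816 = -21304 - 1/533794816 = -11371964760065/533794816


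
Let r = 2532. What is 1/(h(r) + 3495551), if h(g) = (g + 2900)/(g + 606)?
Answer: 1569/5484522235 ≈ 2.8608e-7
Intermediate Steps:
h(g) = (2900 + g)/(606 + g)
1/(h(r) + 3495551) = 1/((2900 + 2532)/(606 + 2532) + 3495551) = 1/(5432/3138 + 3495551) = 1/((1/3138)*5432 + 3495551) = 1/(2716/1569 + 3495551) = 1/(5484522235/1569) = 1569/5484522235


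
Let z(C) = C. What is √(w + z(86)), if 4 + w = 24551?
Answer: 3*√2737 ≈ 156.95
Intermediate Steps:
w = 24547 (w = -4 + 24551 = 24547)
√(w + z(86)) = √(24547 + 86) = √24633 = 3*√2737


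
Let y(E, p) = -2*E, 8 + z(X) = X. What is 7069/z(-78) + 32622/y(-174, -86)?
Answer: 14395/1247 ≈ 11.544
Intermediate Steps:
z(X) = -8 + X
7069/z(-78) + 32622/y(-174, -86) = 7069/(-8 - 78) + 32622/((-2*(-174))) = 7069/(-86) + 32622/348 = 7069*(-1/86) + 32622*(1/348) = -7069/86 + 5437/58 = 14395/1247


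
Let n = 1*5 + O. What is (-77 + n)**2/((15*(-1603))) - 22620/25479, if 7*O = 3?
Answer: -3671805731/3335498355 ≈ -1.1008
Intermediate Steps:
O = 3/7 (O = (1/7)*3 = 3/7 ≈ 0.42857)
n = 38/7 (n = 1*5 + 3/7 = 5 + 3/7 = 38/7 ≈ 5.4286)
(-77 + n)**2/((15*(-1603))) - 22620/25479 = (-77 + 38/7)**2/((15*(-1603))) - 22620/25479 = (-501/7)**2/(-24045) - 22620*1/25479 = (251001/49)*(-1/24045) - 7540/8493 = -83667/392735 - 7540/8493 = -3671805731/3335498355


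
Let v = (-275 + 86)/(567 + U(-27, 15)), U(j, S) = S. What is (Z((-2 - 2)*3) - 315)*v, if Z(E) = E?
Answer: 20601/194 ≈ 106.19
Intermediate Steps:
v = -63/194 (v = (-275 + 86)/(567 + 15) = -189/582 = -189*1/582 = -63/194 ≈ -0.32474)
(Z((-2 - 2)*3) - 315)*v = ((-2 - 2)*3 - 315)*(-63/194) = (-4*3 - 315)*(-63/194) = (-12 - 315)*(-63/194) = -327*(-63/194) = 20601/194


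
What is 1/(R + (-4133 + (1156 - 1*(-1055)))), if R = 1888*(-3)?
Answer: -1/7586 ≈ -0.00013182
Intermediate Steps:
R = -5664
1/(R + (-4133 + (1156 - 1*(-1055)))) = 1/(-5664 + (-4133 + (1156 - 1*(-1055)))) = 1/(-5664 + (-4133 + (1156 + 1055))) = 1/(-5664 + (-4133 + 2211)) = 1/(-5664 - 1922) = 1/(-7586) = -1/7586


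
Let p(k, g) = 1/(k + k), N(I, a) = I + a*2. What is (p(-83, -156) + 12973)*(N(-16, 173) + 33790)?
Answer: 36739000020/83 ≈ 4.4264e+8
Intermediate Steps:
N(I, a) = I + 2*a
p(k, g) = 1/(2*k)
(p(-83, -156) + 12973)*(N(-16, 173) + 33790) = ((1/2)/(-83) + 12973)*((-16 + 2*173) + 33790) = ((1/2)*(-1/83) + 12973)*((-16 + 346) + 33790) = (-1/166 + 12973)*(330 + 33790) = (2153517/166)*34120 = 36739000020/83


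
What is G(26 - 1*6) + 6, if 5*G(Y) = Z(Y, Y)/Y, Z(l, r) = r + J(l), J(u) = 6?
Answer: 313/50 ≈ 6.2600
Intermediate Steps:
Z(l, r) = 6 + r (Z(l, r) = r + 6 = 6 + r)
G(Y) = (6 + Y)/(5*Y) (G(Y) = ((6 + Y)/Y)/5 = (6 + Y)/(5*Y))
G(26 - 1*6) + 6 = (6 + (26 - 1*6))/(5*(26 - 1*6)) + 6 = (6 + (26 - 6))/(5*(26 - 6)) + 6 = (⅕)*(6 + 20)/20 + 6 = (⅕)*(1/20)*26 + 6 = 13/50 + 6 = 313/50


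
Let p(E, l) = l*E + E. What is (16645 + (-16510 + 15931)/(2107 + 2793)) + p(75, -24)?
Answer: 73107421/4900 ≈ 14920.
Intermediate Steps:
p(E, l) = E + E*l (p(E, l) = E*l + E = E + E*l)
(16645 + (-16510 + 15931)/(2107 + 2793)) + p(75, -24) = (16645 + (-16510 + 15931)/(2107 + 2793)) + 75*(1 - 24) = (16645 - 579/4900) + 75*(-23) = (16645 - 579*1/4900) - 1725 = (16645 - 579/4900) - 1725 = 81559921/4900 - 1725 = 73107421/4900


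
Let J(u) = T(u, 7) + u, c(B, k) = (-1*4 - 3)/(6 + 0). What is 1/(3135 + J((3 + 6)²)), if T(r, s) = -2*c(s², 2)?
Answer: 3/9655 ≈ 0.00031072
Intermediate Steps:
c(B, k) = -7/6 (c(B, k) = (-4 - 3)/6 = -7*⅙ = -7/6)
T(r, s) = 7/3 (T(r, s) = -2*(-7/6) = 7/3)
J(u) = 7/3 + u
1/(3135 + J((3 + 6)²)) = 1/(3135 + (7/3 + (3 + 6)²)) = 1/(3135 + (7/3 + 9²)) = 1/(3135 + (7/3 + 81)) = 1/(3135 + 250/3) = 1/(9655/3) = 3/9655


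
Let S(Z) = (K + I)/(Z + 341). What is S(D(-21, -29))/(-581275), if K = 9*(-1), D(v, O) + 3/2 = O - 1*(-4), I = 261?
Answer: -504/365621975 ≈ -1.3785e-6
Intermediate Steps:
D(v, O) = 5/2 + O (D(v, O) = -3/2 + (O - 1*(-4)) = -3/2 + (O + 4) = -3/2 + (4 + O) = 5/2 + O)
K = -9
S(Z) = 252/(341 + Z) (S(Z) = (-9 + 261)/(Z + 341) = 252/(341 + Z))
S(D(-21, -29))/(-581275) = (252/(341 + (5/2 - 29)))/(-581275) = (252/(341 - 53/2))*(-1/581275) = (252/(629/2))*(-1/581275) = (252*(2/629))*(-1/581275) = (504/629)*(-1/581275) = -504/365621975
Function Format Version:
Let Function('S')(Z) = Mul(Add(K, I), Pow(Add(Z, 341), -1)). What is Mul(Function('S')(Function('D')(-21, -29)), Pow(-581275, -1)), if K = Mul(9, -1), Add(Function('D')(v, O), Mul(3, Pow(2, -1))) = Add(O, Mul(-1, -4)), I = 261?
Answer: Rational(-504, 365621975) ≈ -1.3785e-6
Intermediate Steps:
Function('D')(v, O) = Add(Rational(5, 2), O) (Function('D')(v, O) = Add(Rational(-3, 2), Add(O, Mul(-1, -4))) = Add(Rational(-3, 2), Add(O, 4)) = Add(Rational(-3, 2), Add(4, O)) = Add(Rational(5, 2), O))
K = -9
Function('S')(Z) = Mul(252, Pow(Add(341, Z), -1)) (Function('S')(Z) = Mul(Add(-9, 261), Pow(Add(Z, 341), -1)) = Mul(252, Pow(Add(341, Z), -1)))
Mul(Function('S')(Function('D')(-21, -29)), Pow(-581275, -1)) = Mul(Mul(252, Pow(Add(341, Add(Rational(5, 2), -29)), -1)), Pow(-581275, -1)) = Mul(Mul(252, Pow(Add(341, Rational(-53, 2)), -1)), Rational(-1, 581275)) = Mul(Mul(252, Pow(Rational(629, 2), -1)), Rational(-1, 581275)) = Mul(Mul(252, Rational(2, 629)), Rational(-1, 581275)) = Mul(Rational(504, 629), Rational(-1, 581275)) = Rational(-504, 365621975)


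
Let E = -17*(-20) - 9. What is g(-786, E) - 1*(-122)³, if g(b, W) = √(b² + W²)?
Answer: 1815848 + √727357 ≈ 1.8167e+6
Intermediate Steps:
E = 331 (E = 340 - 9 = 331)
g(b, W) = √(W² + b²)
g(-786, E) - 1*(-122)³ = √(331² + (-786)²) - 1*(-122)³ = √(109561 + 617796) - 1*(-1815848) = √727357 + 1815848 = 1815848 + √727357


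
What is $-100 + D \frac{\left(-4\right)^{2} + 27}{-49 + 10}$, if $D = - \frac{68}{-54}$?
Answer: $- \frac{106762}{1053} \approx -101.39$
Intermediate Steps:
$D = \frac{34}{27}$ ($D = \left(-68\right) \left(- \frac{1}{54}\right) = \frac{34}{27} \approx 1.2593$)
$-100 + D \frac{\left(-4\right)^{2} + 27}{-49 + 10} = -100 + \frac{34 \frac{\left(-4\right)^{2} + 27}{-49 + 10}}{27} = -100 + \frac{34 \frac{16 + 27}{-39}}{27} = -100 + \frac{34 \cdot 43 \left(- \frac{1}{39}\right)}{27} = -100 + \frac{34}{27} \left(- \frac{43}{39}\right) = -100 - \frac{1462}{1053} = - \frac{106762}{1053}$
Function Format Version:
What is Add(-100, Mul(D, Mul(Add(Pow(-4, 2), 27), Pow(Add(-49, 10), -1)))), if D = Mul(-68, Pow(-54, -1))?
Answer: Rational(-106762, 1053) ≈ -101.39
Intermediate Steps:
D = Rational(34, 27) (D = Mul(-68, Rational(-1, 54)) = Rational(34, 27) ≈ 1.2593)
Add(-100, Mul(D, Mul(Add(Pow(-4, 2), 27), Pow(Add(-49, 10), -1)))) = Add(-100, Mul(Rational(34, 27), Mul(Add(Pow(-4, 2), 27), Pow(Add(-49, 10), -1)))) = Add(-100, Mul(Rational(34, 27), Mul(Add(16, 27), Pow(-39, -1)))) = Add(-100, Mul(Rational(34, 27), Mul(43, Rational(-1, 39)))) = Add(-100, Mul(Rational(34, 27), Rational(-43, 39))) = Add(-100, Rational(-1462, 1053)) = Rational(-106762, 1053)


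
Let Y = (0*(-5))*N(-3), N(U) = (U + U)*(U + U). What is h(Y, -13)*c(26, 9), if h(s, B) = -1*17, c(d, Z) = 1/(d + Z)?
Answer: -17/35 ≈ -0.48571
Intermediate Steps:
c(d, Z) = 1/(Z + d)
N(U) = 4*U² (N(U) = (2*U)*(2*U) = 4*U²)
Y = 0 (Y = (0*(-5))*(4*(-3)²) = 0*(4*9) = 0*36 = 0)
h(s, B) = -17
h(Y, -13)*c(26, 9) = -17/(9 + 26) = -17/35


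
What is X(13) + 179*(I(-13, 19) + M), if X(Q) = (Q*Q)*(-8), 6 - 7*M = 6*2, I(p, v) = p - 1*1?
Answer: -28080/7 ≈ -4011.4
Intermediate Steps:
I(p, v) = -1 + p (I(p, v) = p - 1 = -1 + p)
M = -6/7 (M = 6/7 - 6*2/7 = 6/7 - ⅐*12 = 6/7 - 12/7 = -6/7 ≈ -0.85714)
X(Q) = -8*Q² (X(Q) = Q²*(-8) = -8*Q²)
X(13) + 179*(I(-13, 19) + M) = -8*13² + 179*((-1 - 13) - 6/7) = -8*169 + 179*(-14 - 6/7) = -1352 + 179*(-104/7) = -1352 - 18616/7 = -28080/7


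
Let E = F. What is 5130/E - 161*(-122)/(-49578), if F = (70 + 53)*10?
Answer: 3836258/1016349 ≈ 3.7745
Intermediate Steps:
F = 1230 (F = 123*10 = 1230)
E = 1230
5130/E - 161*(-122)/(-49578) = 5130/1230 - 161*(-122)/(-49578) = 5130*(1/1230) + 19642*(-1/49578) = 171/41 - 9821/24789 = 3836258/1016349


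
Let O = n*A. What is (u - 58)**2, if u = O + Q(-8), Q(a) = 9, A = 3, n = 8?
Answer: 625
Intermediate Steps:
O = 24 (O = 8*3 = 24)
u = 33 (u = 24 + 9 = 33)
(u - 58)**2 = (33 - 58)**2 = (-25)**2 = 625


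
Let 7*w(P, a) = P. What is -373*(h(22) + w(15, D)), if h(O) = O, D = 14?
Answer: -63037/7 ≈ -9005.3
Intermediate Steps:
w(P, a) = P/7
-373*(h(22) + w(15, D)) = -373*(22 + (⅐)*15) = -373*(22 + 15/7) = -373*169/7 = -63037/7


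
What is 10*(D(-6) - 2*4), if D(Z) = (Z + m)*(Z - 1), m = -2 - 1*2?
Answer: 620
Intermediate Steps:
m = -4 (m = -2 - 2 = -4)
D(Z) = (-1 + Z)*(-4 + Z) (D(Z) = (Z - 4)*(Z - 1) = (-4 + Z)*(-1 + Z) = (-1 + Z)*(-4 + Z))
10*(D(-6) - 2*4) = 10*((4 + (-6)² - 5*(-6)) - 2*4) = 10*((4 + 36 + 30) - 8) = 10*(70 - 8) = 10*62 = 620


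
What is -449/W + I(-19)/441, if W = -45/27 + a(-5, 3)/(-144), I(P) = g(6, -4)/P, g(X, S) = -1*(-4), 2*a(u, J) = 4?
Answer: 270875828/1013859 ≈ 267.17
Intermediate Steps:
a(u, J) = 2 (a(u, J) = (½)*4 = 2)
g(X, S) = 4
I(P) = 4/P
W = -121/72 (W = -45/27 + 2/(-144) = -45*1/27 + 2*(-1/144) = -5/3 - 1/72 = -121/72 ≈ -1.6806)
-449/W + I(-19)/441 = -449/(-121/72) + (4/(-19))/441 = -449*(-72/121) + (4*(-1/19))*(1/441) = 32328/121 - 4/19*1/441 = 32328/121 - 4/8379 = 270875828/1013859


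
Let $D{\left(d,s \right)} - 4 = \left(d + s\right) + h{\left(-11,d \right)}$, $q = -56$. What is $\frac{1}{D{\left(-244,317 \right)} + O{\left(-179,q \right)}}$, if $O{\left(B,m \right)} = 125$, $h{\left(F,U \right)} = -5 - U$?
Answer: $\frac{1}{441} \approx 0.0022676$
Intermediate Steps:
$D{\left(d,s \right)} = -1 + s$ ($D{\left(d,s \right)} = 4 + \left(\left(d + s\right) - \left(5 + d\right)\right) = 4 + \left(-5 + s\right) = -1 + s$)
$\frac{1}{D{\left(-244,317 \right)} + O{\left(-179,q \right)}} = \frac{1}{\left(-1 + 317\right) + 125} = \frac{1}{316 + 125} = \frac{1}{441}$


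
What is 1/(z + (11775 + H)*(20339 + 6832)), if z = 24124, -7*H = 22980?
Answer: 7/1615348963 ≈ 4.3334e-9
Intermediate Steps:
H = -22980/7 (H = -1/7*22980 = -22980/7 ≈ -3282.9)
1/(z + (11775 + H)*(20339 + 6832)) = 1/(24124 + (11775 - 22980/7)*(20339 + 6832)) = 1/(24124 + (59445/7)*27171) = 1/(24124 + 1615180095/7) = 1/(1615348963/7) = 7/1615348963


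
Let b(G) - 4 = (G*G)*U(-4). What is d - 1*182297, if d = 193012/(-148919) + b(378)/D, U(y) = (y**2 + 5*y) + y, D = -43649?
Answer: -1184798857812303/6500165431 ≈ -1.8227e+5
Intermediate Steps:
U(y) = y**2 + 6*y
b(G) = 4 - 8*G**2 (b(G) = 4 + (G*G)*(-4*(6 - 4)) = 4 + G**2*(-4*2) = 4 + G**2*(-8) = 4 - 8*G**2)
d = 161799762704/6500165431 (d = 193012/(-148919) + (4 - 8*378**2)/(-43649) = 193012*(-1/148919) + (4 - 8*142884)*(-1/43649) = -193012/148919 + (4 - 1143072)*(-1/43649) = -193012/148919 - 1143068*(-1/43649) = -193012/148919 + 1143068/43649 = 161799762704/6500165431 ≈ 24.892)
d - 1*182297 = 161799762704/6500165431 - 1*182297 = 161799762704/6500165431 - 182297 = -1184798857812303/6500165431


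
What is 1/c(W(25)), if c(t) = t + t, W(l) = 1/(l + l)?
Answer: 25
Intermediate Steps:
W(l) = 1/(2*l)
c(t) = 2*t
1/c(W(25)) = 1/(2*((1/2)/25)) = 1/(2*((1/2)*(1/25))) = 1/(2*(1/50)) = 1/(1/25) = 25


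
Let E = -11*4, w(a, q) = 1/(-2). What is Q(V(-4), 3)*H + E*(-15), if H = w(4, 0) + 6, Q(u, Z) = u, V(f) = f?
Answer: 638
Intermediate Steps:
w(a, q) = -½
E = -44
H = 11/2 (H = -½ + 6 = 11/2 ≈ 5.5000)
Q(V(-4), 3)*H + E*(-15) = -4*11/2 - 44*(-15) = -22 + 660 = 638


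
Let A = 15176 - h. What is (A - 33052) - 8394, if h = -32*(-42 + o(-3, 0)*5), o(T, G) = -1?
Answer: -27774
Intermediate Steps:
h = 1504 (h = -32*(-42 - 1*5) = -32*(-42 - 5) = -32*(-47) = 1504)
A = 13672 (A = 15176 - 1*1504 = 15176 - 1504 = 13672)
(A - 33052) - 8394 = (13672 - 33052) - 8394 = -19380 - 8394 = -27774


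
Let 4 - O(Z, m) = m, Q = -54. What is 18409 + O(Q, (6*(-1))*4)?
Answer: 18437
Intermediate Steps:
O(Z, m) = 4 - m
18409 + O(Q, (6*(-1))*4) = 18409 + (4 - 6*(-1)*4) = 18409 + (4 - (-6)*4) = 18409 + (4 - 1*(-24)) = 18409 + (4 + 24) = 18409 + 28 = 18437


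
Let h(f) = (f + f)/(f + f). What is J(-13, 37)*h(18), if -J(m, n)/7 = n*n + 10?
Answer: -9653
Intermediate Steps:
J(m, n) = -70 - 7*n² (J(m, n) = -7*(n*n + 10) = -7*(n² + 10) = -7*(10 + n²) = -70 - 7*n²)
h(f) = 1 (h(f) = (2*f)/((2*f)) = (2*f)*(1/(2*f)) = 1)
J(-13, 37)*h(18) = (-70 - 7*37²)*1 = (-70 - 7*1369)*1 = (-70 - 9583)*1 = -9653*1 = -9653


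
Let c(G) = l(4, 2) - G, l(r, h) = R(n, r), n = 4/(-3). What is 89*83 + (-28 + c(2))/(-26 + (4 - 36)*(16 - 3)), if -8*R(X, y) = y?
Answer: 6530169/884 ≈ 7387.1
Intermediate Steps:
n = -4/3 (n = 4*(-⅓) = -4/3 ≈ -1.3333)
R(X, y) = -y/8
l(r, h) = -r/8
c(G) = -½ - G (c(G) = -⅛*4 - G = -½ - G)
89*83 + (-28 + c(2))/(-26 + (4 - 36)*(16 - 3)) = 89*83 + (-28 + (-½ - 1*2))/(-26 + (4 - 36)*(16 - 3)) = 7387 + (-28 + (-½ - 2))/(-26 - 32*13) = 7387 + (-28 - 5/2)/(-26 - 416) = 7387 - 61/2/(-442) = 7387 - 61/2*(-1/442) = 7387 + 61/884 = 6530169/884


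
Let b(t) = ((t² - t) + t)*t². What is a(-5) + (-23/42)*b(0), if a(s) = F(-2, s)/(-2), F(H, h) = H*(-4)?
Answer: -4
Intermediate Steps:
F(H, h) = -4*H
b(t) = t⁴ (b(t) = t²*t² = t⁴)
a(s) = -4 (a(s) = -4*(-2)/(-2) = 8*(-½) = -4)
a(-5) + (-23/42)*b(0) = -4 - 23/42*0⁴ = -4 - 23*1/42*0 = -4 - 23/42*0 = -4 + 0 = -4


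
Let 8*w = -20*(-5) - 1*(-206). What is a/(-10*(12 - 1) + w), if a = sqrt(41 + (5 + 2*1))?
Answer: -16*sqrt(3)/287 ≈ -0.096560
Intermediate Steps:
w = 153/4 (w = (-20*(-5) - 1*(-206))/8 = (100 + 206)/8 = (1/8)*306 = 153/4 ≈ 38.250)
a = 4*sqrt(3) (a = sqrt(41 + (5 + 2)) = sqrt(41 + 7) = sqrt(48) = 4*sqrt(3) ≈ 6.9282)
a/(-10*(12 - 1) + w) = (4*sqrt(3))/(-10*(12 - 1) + 153/4) = (4*sqrt(3))/(-10*11 + 153/4) = (4*sqrt(3))/(-110 + 153/4) = (4*sqrt(3))/(-287/4) = (4*sqrt(3))*(-4/287) = -16*sqrt(3)/287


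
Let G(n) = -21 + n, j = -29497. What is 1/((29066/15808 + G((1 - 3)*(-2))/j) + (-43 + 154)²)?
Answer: 17934176/220999968209 ≈ 8.1150e-5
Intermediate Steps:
1/((29066/15808 + G((1 - 3)*(-2))/j) + (-43 + 154)²) = 1/((29066/15808 + (-21 + (1 - 3)*(-2))/(-29497)) + (-43 + 154)²) = 1/((29066*(1/15808) + (-21 - 2*(-2))*(-1/29497)) + 111²) = 1/((14533/7904 + (-21 + 4)*(-1/29497)) + 12321) = 1/((14533/7904 - 17*(-1/29497)) + 12321) = 1/((14533/7904 + 17/29497) + 12321) = 1/(32985713/17934176 + 12321) = 1/(220999968209/17934176) = 17934176/220999968209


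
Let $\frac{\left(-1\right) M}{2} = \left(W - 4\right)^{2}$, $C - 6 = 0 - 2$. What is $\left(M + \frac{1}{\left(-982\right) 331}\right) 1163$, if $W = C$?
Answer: $- \frac{1163}{325042} \approx -0.003578$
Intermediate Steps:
$C = 4$ ($C = 6 + \left(0 - 2\right) = 6 - 2 = 4$)
$W = 4$
$M = 0$ ($M = - 2 \left(4 - 4\right)^{2} = - 2 \cdot 0^{2} = \left(-2\right) 0 = 0$)
$\left(M + \frac{1}{\left(-982\right) 331}\right) 1163 = \left(0 + \frac{1}{\left(-982\right) 331}\right) 1163 = \left(0 - \frac{1}{325042}\right) 1163 = \left(- \frac{1}{325042}\right) 1163 = - \frac{1163}{325042}$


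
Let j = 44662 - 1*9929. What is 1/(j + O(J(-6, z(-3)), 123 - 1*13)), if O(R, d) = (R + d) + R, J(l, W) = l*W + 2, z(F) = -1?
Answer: 1/34859 ≈ 2.8687e-5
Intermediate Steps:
J(l, W) = 2 + W*l (J(l, W) = W*l + 2 = 2 + W*l)
O(R, d) = d + 2*R
j = 34733 (j = 44662 - 9929 = 34733)
1/(j + O(J(-6, z(-3)), 123 - 1*13)) = 1/(34733 + ((123 - 1*13) + 2*(2 - 1*(-6)))) = 1/(34733 + ((123 - 13) + 2*(2 + 6))) = 1/(34733 + (110 + 2*8)) = 1/(34733 + (110 + 16)) = 1/(34733 + 126) = 1/34859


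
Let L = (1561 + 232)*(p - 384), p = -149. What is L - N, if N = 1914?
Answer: -957583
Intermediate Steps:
L = -955669 (L = (1561 + 232)*(-149 - 384) = 1793*(-533) = -955669)
L - N = -955669 - 1*1914 = -955669 - 1914 = -957583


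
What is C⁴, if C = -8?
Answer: 4096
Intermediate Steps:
C⁴ = (-8)⁴ = 4096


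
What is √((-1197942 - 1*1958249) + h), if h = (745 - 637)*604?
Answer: I*√3090959 ≈ 1758.1*I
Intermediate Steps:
h = 65232 (h = 108*604 = 65232)
√((-1197942 - 1*1958249) + h) = √((-1197942 - 1*1958249) + 65232) = √((-1197942 - 1958249) + 65232) = √(-3156191 + 65232) = √(-3090959) = I*√3090959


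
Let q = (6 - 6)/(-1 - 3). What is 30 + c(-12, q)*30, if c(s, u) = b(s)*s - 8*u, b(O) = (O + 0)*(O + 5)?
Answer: -30210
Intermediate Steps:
q = 0 (q = 0/(-4) = 0*(-¼) = 0)
b(O) = O*(5 + O)
c(s, u) = -8*u + s²*(5 + s) (c(s, u) = (s*(5 + s))*s - 8*u = s²*(5 + s) - 8*u = -8*u + s²*(5 + s))
30 + c(-12, q)*30 = 30 + (-8*0 + (-12)²*(5 - 12))*30 = 30 + (0 + 144*(-7))*30 = 30 + (0 - 1008)*30 = 30 - 1008*30 = 30 - 30240 = -30210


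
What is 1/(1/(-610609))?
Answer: -610609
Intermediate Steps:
1/(1/(-610609)) = 1/(-1/610609) = -610609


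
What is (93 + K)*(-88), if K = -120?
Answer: 2376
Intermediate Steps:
(93 + K)*(-88) = (93 - 120)*(-88) = -27*(-88) = 2376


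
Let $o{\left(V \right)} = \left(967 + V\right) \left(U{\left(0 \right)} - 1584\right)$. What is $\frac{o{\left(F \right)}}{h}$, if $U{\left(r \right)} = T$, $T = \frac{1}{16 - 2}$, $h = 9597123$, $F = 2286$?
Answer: $- \frac{72135275}{134359722} \approx -0.53688$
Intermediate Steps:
$T = \frac{1}{14} \approx 0.071429$
$U{\left(r \right)} = \frac{1}{14}$
$o{\left(V \right)} = - \frac{21443225}{14} - \frac{22175 V}{14}$ ($o{\left(V \right)} = \left(967 + V\right) \left(\frac{1}{14} - 1584\right) = \left(967 + V\right) \left(- \frac{22175}{14}\right) = - \frac{21443225}{14} - \frac{22175 V}{14}$)
$\frac{o{\left(F \right)}}{h} = \frac{- \frac{21443225}{14} - \frac{25346025}{7}}{9597123} = \left(- \frac{21443225}{14} - \frac{25346025}{7}\right) \frac{1}{9597123} = \left(- \frac{72135275}{14}\right) \frac{1}{9597123} = - \frac{72135275}{134359722}$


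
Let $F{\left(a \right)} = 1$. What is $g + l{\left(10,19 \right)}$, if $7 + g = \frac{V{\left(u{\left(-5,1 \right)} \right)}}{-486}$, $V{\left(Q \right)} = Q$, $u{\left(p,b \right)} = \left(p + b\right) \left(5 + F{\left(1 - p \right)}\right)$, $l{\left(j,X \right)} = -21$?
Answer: $- \frac{2264}{81} \approx -27.951$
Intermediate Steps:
$u{\left(p,b \right)} = 6 b + 6 p$ ($u{\left(p,b \right)} = \left(p + b\right) \left(5 + 1\right) = \left(b + p\right) 6 = 6 b + 6 p$)
$g = - \frac{563}{81}$ ($g = -7 + \frac{6 \cdot 1 + 6 \left(-5\right)}{-486} = -7 + \left(6 - 30\right) \left(- \frac{1}{486}\right) = -7 - - \frac{4}{81} = -7 + \frac{4}{81} = - \frac{563}{81} \approx -6.9506$)
$g + l{\left(10,19 \right)} = - \frac{563}{81} - 21 = - \frac{2264}{81}$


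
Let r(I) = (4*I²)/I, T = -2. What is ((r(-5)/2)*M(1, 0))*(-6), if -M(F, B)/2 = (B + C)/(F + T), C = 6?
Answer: 720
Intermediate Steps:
M(F, B) = -2*(6 + B)/(-2 + F) (M(F, B) = -2*(B + 6)/(F - 2) = -2*(6 + B)/(-2 + F))
r(I) = 4*I
((r(-5)/2)*M(1, 0))*(-6) = (((4*(-5))/2)*(2*(-6 - 1*0)/(-2 + 1)))*(-6) = ((-20*½)*(2*(-6 + 0)/(-1)))*(-6) = -20*(-1)*(-6)*(-6) = -10*12*(-6) = -120*(-6) = 720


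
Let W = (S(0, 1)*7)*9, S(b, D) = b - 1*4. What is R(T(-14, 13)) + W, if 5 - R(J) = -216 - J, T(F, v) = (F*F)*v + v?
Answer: 2530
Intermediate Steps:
T(F, v) = v + v*F² (T(F, v) = F²*v + v = v*F² + v = v + v*F²)
S(b, D) = -4 + b (S(b, D) = b - 4 = -4 + b)
R(J) = 221 + J (R(J) = 5 - (-216 - J) = 5 + (216 + J) = 221 + J)
W = -252 (W = ((-4 + 0)*7)*9 = -4*7*9 = -28*9 = -252)
R(T(-14, 13)) + W = (221 + 13*(1 + (-14)²)) - 252 = (221 + 13*(1 + 196)) - 252 = (221 + 13*197) - 252 = (221 + 2561) - 252 = 2782 - 252 = 2530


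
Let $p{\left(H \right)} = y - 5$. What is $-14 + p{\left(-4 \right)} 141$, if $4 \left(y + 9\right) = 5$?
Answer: $- \frac{7247}{4} \approx -1811.8$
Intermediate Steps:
$y = - \frac{31}{4}$ ($y = -9 + \frac{1}{4} \cdot 5 = -9 + \frac{5}{4} = - \frac{31}{4} \approx -7.75$)
$p{\left(H \right)} = - \frac{51}{4}$ ($p{\left(H \right)} = - \frac{31}{4} - 5 = - \frac{51}{4}$)
$-14 + p{\left(-4 \right)} 141 = -14 - \frac{7191}{4} = - \frac{7247}{4}$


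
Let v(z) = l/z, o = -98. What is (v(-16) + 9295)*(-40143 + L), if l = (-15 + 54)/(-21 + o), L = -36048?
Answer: -1348406908329/1904 ≈ -7.0820e+8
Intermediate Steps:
l = -39/119 (l = (-15 + 54)/(-21 - 98) = 39/(-119) = 39*(-1/119) = -39/119 ≈ -0.32773)
v(z) = -39/(119*z)
(v(-16) + 9295)*(-40143 + L) = (-39/119/(-16) + 9295)*(-40143 - 36048) = (-39/119*(-1/16) + 9295)*(-76191) = (39/1904 + 9295)*(-76191) = (17697719/1904)*(-76191) = -1348406908329/1904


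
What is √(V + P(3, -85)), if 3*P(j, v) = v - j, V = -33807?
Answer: I*√304527/3 ≈ 183.95*I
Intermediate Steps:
P(j, v) = -j/3 + v/3 (P(j, v) = (v - j)/3 = -j/3 + v/3)
√(V + P(3, -85)) = √(-33807 + (-⅓*3 + (⅓)*(-85))) = √(-33807 + (-1 - 85/3)) = √(-33807 - 88/3) = √(-101509/3) = I*√304527/3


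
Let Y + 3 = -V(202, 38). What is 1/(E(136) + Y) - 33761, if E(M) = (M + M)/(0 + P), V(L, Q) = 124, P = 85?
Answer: -20898064/619 ≈ -33761.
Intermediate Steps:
E(M) = 2*M/85 (E(M) = (M + M)/(0 + 85) = (2*M)/85 = (2*M)*(1/85) = 2*M/85)
Y = -127 (Y = -3 - 1*124 = -3 - 124 = -127)
1/(E(136) + Y) - 33761 = 1/((2/85)*136 - 127) - 33761 = 1/(16/5 - 127) - 33761 = 1/(-619/5) - 33761 = -5/619 - 33761 = -20898064/619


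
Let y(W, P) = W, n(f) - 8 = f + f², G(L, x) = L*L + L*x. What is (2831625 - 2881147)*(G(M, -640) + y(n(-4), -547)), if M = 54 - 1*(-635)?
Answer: -1672902682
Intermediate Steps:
M = 689 (M = 54 + 635 = 689)
G(L, x) = L² + L*x
n(f) = 8 + f + f² (n(f) = 8 + (f + f²) = 8 + f + f²)
(2831625 - 2881147)*(G(M, -640) + y(n(-4), -547)) = (2831625 - 2881147)*(689*(689 - 640) + (8 - 4 + (-4)²)) = -49522*(689*49 + (8 - 4 + 16)) = -49522*(33761 + 20) = -49522*33781 = -1672902682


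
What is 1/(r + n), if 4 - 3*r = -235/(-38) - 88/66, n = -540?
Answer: -342/184777 ≈ -0.0018509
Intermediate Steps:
r = -97/342 (r = 4/3 - (-235/(-38) - 88/66)/3 = 4/3 - (-235*(-1/38) - 88*1/66)/3 = 4/3 - (235/38 - 4/3)/3 = 4/3 - 1/3*553/114 = 4/3 - 553/342 = -97/342 ≈ -0.28363)
1/(r + n) = 1/(-97/342 - 540) = 1/(-184777/342) = -342/184777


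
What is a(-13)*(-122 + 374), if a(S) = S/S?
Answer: 252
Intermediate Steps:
a(S) = 1
a(-13)*(-122 + 374) = 1*(-122 + 374) = 1*252 = 252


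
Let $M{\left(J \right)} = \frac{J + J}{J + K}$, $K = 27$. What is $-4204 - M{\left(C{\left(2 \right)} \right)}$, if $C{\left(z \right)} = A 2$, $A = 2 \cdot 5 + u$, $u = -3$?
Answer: $- \frac{172392}{41} \approx -4204.7$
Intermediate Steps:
$A = 7$ ($A = 2 \cdot 5 - 3 = 10 - 3 = 7$)
$C{\left(z \right)} = 14$ ($C{\left(z \right)} = 7 \cdot 2 = 14$)
$M{\left(J \right)} = \frac{2 J}{27 + J}$ ($M{\left(J \right)} = \frac{J + J}{J + 27} = \frac{2 J}{27 + J}$)
$-4204 - M{\left(C{\left(2 \right)} \right)} = -4204 - 2 \cdot 14 \frac{1}{27 + 14} = -4204 - 2 \cdot 14 \cdot \frac{1}{41} = -4204 - \frac{28}{41} = - \frac{172392}{41}$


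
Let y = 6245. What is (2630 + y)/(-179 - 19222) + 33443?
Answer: 648818768/19401 ≈ 33443.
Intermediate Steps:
(2630 + y)/(-179 - 19222) + 33443 = (2630 + 6245)/(-179 - 19222) + 33443 = 8875/(-19401) + 33443 = 8875*(-1/19401) + 33443 = -8875/19401 + 33443 = 648818768/19401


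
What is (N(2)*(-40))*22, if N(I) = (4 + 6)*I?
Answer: -17600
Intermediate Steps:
N(I) = 10*I
(N(2)*(-40))*22 = ((10*2)*(-40))*22 = (20*(-40))*22 = -800*22 = -17600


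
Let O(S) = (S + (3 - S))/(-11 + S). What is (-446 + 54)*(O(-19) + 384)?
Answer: -752444/5 ≈ -1.5049e+5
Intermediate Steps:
O(S) = 3/(-11 + S)
(-446 + 54)*(O(-19) + 384) = (-446 + 54)*(3/(-11 - 19) + 384) = -392*(3/(-30) + 384) = -392*(3*(-1/30) + 384) = -392*(-1/10 + 384) = -392*3839/10 = -752444/5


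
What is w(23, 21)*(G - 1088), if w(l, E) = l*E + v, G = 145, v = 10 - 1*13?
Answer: -452640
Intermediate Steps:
v = -3 (v = 10 - 13 = -3)
w(l, E) = -3 + E*l (w(l, E) = l*E - 3 = E*l - 3 = -3 + E*l)
w(23, 21)*(G - 1088) = (-3 + 21*23)*(145 - 1088) = (-3 + 483)*(-943) = 480*(-943) = -452640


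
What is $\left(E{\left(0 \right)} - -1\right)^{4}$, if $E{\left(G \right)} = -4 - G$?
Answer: $81$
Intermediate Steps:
$\left(E{\left(0 \right)} - -1\right)^{4} = \left(\left(-4 - 0\right) - -1\right)^{4} = \left(\left(-4 + 0\right) + 1\right)^{4} = \left(-4 + 1\right)^{4} = \left(-3\right)^{4} = 81$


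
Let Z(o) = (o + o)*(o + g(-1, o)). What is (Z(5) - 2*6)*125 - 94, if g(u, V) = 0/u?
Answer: 4656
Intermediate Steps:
g(u, V) = 0
Z(o) = 2*o² (Z(o) = (o + o)*(o + 0) = (2*o)*o = 2*o²)
(Z(5) - 2*6)*125 - 94 = (2*5² - 2*6)*125 - 94 = (2*25 - 12)*125 - 94 = (50 - 12)*125 - 94 = 38*125 - 94 = 4750 - 94 = 4656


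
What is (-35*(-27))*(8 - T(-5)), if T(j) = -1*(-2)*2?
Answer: 3780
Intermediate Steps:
T(j) = 4 (T(j) = 2*2 = 4)
(-35*(-27))*(8 - T(-5)) = (-35*(-27))*(8 - 1*4) = 945*(8 - 4) = 945*4 = 3780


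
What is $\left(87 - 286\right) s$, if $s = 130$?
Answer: $-25870$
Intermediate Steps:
$\left(87 - 286\right) s = \left(87 - 286\right) 130 = \left(-199\right) 130 = -25870$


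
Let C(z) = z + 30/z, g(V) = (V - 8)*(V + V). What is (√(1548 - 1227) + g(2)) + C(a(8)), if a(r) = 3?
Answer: -11 + √321 ≈ 6.9165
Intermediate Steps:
g(V) = 2*V*(-8 + V) (g(V) = (-8 + V)*(2*V) = 2*V*(-8 + V))
(√(1548 - 1227) + g(2)) + C(a(8)) = (√(1548 - 1227) + 2*2*(-8 + 2)) + (3 + 30/3) = (√321 + 2*2*(-6)) + (3 + 30*(⅓)) = (√321 - 24) + (3 + 10) = (-24 + √321) + 13 = -11 + √321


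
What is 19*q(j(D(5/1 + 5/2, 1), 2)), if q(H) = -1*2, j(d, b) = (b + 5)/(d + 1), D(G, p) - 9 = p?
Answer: -38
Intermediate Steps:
D(G, p) = 9 + p
j(d, b) = (5 + b)/(1 + d)
q(H) = -2
19*q(j(D(5/1 + 5/2, 1), 2)) = 19*(-2) = -38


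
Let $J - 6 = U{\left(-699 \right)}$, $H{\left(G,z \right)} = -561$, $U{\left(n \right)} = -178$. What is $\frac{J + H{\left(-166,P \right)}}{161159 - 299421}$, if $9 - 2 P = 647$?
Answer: $\frac{733}{138262} \approx 0.0053015$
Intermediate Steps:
$P = -319$ ($P = \frac{9}{2} - \frac{647}{2} = -319$)
$J = -172$ ($J = 6 - 178 = -172$)
$\frac{J + H{\left(-166,P \right)}}{161159 - 299421} = \frac{-172 - 561}{161159 - 299421} = - \frac{733}{-138262} = \left(-733\right) \left(- \frac{1}{138262}\right) = \frac{733}{138262}$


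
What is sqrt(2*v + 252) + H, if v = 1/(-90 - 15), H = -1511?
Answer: -1511 + sqrt(2778090)/105 ≈ -1495.1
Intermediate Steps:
v = -1/105 (v = 1/(-105) = -1/105 ≈ -0.0095238)
sqrt(2*v + 252) + H = sqrt(2*(-1/105) + 252) - 1511 = sqrt(-2/105 + 252) - 1511 = sqrt(26458/105) - 1511 = sqrt(2778090)/105 - 1511 = -1511 + sqrt(2778090)/105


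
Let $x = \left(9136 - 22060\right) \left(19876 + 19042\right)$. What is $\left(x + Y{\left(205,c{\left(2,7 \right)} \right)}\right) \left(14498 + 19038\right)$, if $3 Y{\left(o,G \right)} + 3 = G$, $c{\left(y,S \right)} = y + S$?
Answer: $-16867810849280$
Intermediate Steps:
$c{\left(y,S \right)} = S + y$
$Y{\left(o,G \right)} = -1 + \frac{G}{3}$
$x = -502976232$ ($x = \left(-12924\right) 38918 = -502976232$)
$\left(x + Y{\left(205,c{\left(2,7 \right)} \right)}\right) \left(14498 + 19038\right) = \left(-502976232 - \left(1 - \frac{7 + 2}{3}\right)\right) \left(14498 + 19038\right) = \left(-502976232 + \left(-1 + \frac{1}{3} \cdot 9\right)\right) 33536 = \left(-502976232 + \left(-1 + 3\right)\right) 33536 = \left(-502976232 + 2\right) 33536 = \left(-502976230\right) 33536 = -16867810849280$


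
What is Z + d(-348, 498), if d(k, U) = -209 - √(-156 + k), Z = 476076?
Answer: 475867 - 6*I*√14 ≈ 4.7587e+5 - 22.45*I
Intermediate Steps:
Z + d(-348, 498) = 476076 + (-209 - √(-156 - 348)) = 476076 + (-209 - √(-504)) = 476076 + (-209 - 6*I*√14) = 475867 - 6*I*√14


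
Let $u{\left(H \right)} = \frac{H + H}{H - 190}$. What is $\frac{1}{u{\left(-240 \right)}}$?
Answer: $\frac{43}{48} \approx 0.89583$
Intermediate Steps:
$u{\left(H \right)} = \frac{2 H}{-190 + H}$
$\frac{1}{u{\left(-240 \right)}} = \frac{1}{2 \left(-240\right) \frac{1}{-190 - 240}} = \frac{1}{2 \left(-240\right) \frac{1}{-430}} = \frac{1}{2 \left(-240\right) \left(- \frac{1}{430}\right)} = \frac{1}{\frac{48}{43}} = \frac{43}{48}$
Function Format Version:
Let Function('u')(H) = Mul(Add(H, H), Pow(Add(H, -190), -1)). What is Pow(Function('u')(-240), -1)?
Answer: Rational(43, 48) ≈ 0.89583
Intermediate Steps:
Function('u')(H) = Mul(2, H, Pow(Add(-190, H), -1)) (Function('u')(H) = Mul(Mul(2, H), Pow(Add(-190, H), -1)) = Mul(2, H, Pow(Add(-190, H), -1)))
Pow(Function('u')(-240), -1) = Pow(Mul(2, -240, Pow(Add(-190, -240), -1)), -1) = Pow(Mul(2, -240, Pow(-430, -1)), -1) = Pow(Mul(2, -240, Rational(-1, 430)), -1) = Pow(Rational(48, 43), -1) = Rational(43, 48)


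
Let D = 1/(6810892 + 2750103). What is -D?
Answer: -1/9560995 ≈ -1.0459e-7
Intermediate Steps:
D = 1/9560995 ≈ 1.0459e-7
-D = -1*1/9560995 = -1/9560995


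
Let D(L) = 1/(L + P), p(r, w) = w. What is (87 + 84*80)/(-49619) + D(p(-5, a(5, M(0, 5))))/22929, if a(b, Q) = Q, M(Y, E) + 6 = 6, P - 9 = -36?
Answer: -4214147600/30718279377 ≈ -0.13719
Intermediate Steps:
P = -27 (P = 9 - 36 = -27)
M(Y, E) = 0 (M(Y, E) = -6 + 6 = 0)
D(L) = 1/(-27 + L) (D(L) = 1/(L - 27) = 1/(-27 + L))
(87 + 84*80)/(-49619) + D(p(-5, a(5, M(0, 5))))/22929 = (87 + 84*80)/(-49619) + 1/((-27 + 0)*22929) = (87 + 6720)*(-1/49619) + (1/22929)/(-27) = 6807*(-1/49619) - 1/27*1/22929 = -6807/49619 - 1/619083 = -4214147600/30718279377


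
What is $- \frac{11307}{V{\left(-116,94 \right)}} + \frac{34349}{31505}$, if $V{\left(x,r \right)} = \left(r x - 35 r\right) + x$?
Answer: $\frac{11303483}{6011154} \approx 1.8804$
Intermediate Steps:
$V{\left(x,r \right)} = x - 35 r + r x$ ($V{\left(x,r \right)} = \left(- 35 r + r x\right) + x = x - 35 r + r x$)
$- \frac{11307}{V{\left(-116,94 \right)}} + \frac{34349}{31505} = - \frac{11307}{-116 - 3290 + 94 \left(-116\right)} + \frac{34349}{31505} = - \frac{11307}{-116 - 3290 - 10904} + 34349 \cdot \frac{1}{31505} = - \frac{11307}{-14310} + \frac{34349}{31505} = \left(-11307\right) \left(- \frac{1}{14310}\right) + \frac{34349}{31505} = \frac{3769}{4770} + \frac{34349}{31505} = \frac{11303483}{6011154}$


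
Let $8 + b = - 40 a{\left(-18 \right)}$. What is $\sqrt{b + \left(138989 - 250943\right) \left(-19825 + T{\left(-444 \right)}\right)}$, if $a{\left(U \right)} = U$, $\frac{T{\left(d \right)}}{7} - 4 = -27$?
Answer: $26 \sqrt{3309931} \approx 47302.0$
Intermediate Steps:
$T{\left(d \right)} = -161$ ($T{\left(d \right)} = 28 + 7 \left(-27\right) = 28 - 189 = -161$)
$b = 712$ ($b = -8 - -720 = -8 + 720 = 712$)
$\sqrt{b + \left(138989 - 250943\right) \left(-19825 + T{\left(-444 \right)}\right)} = \sqrt{712 + \left(138989 - 250943\right) \left(-19825 - 161\right)} = \sqrt{712 - -2237512644} = \sqrt{712 + 2237512644} = \sqrt{2237513356} = 26 \sqrt{3309931}$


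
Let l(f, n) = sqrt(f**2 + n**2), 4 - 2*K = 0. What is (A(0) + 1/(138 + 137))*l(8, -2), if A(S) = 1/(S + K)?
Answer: 277*sqrt(17)/275 ≈ 4.1531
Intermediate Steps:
K = 2 (K = 2 - 1/2*0 = 2 + 0 = 2)
A(S) = 1/(2 + S) (A(S) = 1/(S + 2) = 1/(2 + S))
(A(0) + 1/(138 + 137))*l(8, -2) = (1/(2 + 0) + 1/(138 + 137))*sqrt(8**2 + (-2)**2) = (1/2 + 1/275)*sqrt(64 + 4) = (1/2 + 1/275)*sqrt(68) = 277*(2*sqrt(17))/550 = 277*sqrt(17)/275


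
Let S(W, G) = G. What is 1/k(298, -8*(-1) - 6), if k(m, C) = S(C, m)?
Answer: 1/298 ≈ 0.0033557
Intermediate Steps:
k(m, C) = m
1/k(298, -8*(-1) - 6) = 1/298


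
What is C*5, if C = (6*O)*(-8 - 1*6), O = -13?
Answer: 5460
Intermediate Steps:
C = 1092 (C = (6*(-13))*(-8 - 1*6) = -78*(-8 - 6) = -78*(-14) = 1092)
C*5 = 1092*5 = 5460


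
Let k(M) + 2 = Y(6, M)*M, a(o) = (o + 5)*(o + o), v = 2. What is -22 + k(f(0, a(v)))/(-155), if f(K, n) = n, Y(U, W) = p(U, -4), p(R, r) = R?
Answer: -3576/155 ≈ -23.071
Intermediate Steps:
Y(U, W) = U
a(o) = 2*o*(5 + o) (a(o) = (5 + o)*(2*o) = 2*o*(5 + o))
k(M) = -2 + 6*M
-22 + k(f(0, a(v)))/(-155) = -22 + (-2 + 6*(2*2*(5 + 2)))/(-155) = -22 + (-2 + 6*(2*2*7))*(-1/155) = -22 + (-2 + 6*28)*(-1/155) = -22 + (-2 + 168)*(-1/155) = -22 + 166*(-1/155) = -22 - 166/155 = -3576/155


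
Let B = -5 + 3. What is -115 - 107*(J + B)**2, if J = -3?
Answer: -2790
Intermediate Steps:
B = -2
-115 - 107*(J + B)**2 = -115 - 107*(-3 - 2)**2 = -115 - 107*(-5)**2 = -115 - 107*25 = -115 - 2675 = -2790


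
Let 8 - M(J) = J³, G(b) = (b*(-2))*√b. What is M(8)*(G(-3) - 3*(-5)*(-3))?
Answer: 22680 - 3024*I*√3 ≈ 22680.0 - 5237.7*I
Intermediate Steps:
G(b) = -2*b^(3/2) (G(b) = (-2*b)*√b = -2*b^(3/2))
M(J) = 8 - J³
M(8)*(G(-3) - 3*(-5)*(-3)) = (8 - 1*8³)*(-(-6)*I*√3 - 3*(-5)*(-3)) = (8 - 1*512)*(-(-6)*I*√3 + 15*(-3)) = (8 - 512)*(6*I*√3 - 45) = -504*(-45 + 6*I*√3) = 22680 - 3024*I*√3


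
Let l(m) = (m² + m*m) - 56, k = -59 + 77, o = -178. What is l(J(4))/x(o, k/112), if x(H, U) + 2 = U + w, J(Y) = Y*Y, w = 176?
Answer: 8512/3251 ≈ 2.6183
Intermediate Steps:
J(Y) = Y²
k = 18
x(H, U) = 174 + U (x(H, U) = -2 + (U + 176) = -2 + (176 + U) = 174 + U)
l(m) = -56 + 2*m² (l(m) = (m² + m²) - 56 = 2*m² - 56 = -56 + 2*m²)
l(J(4))/x(o, k/112) = (-56 + 2*(4²)²)/(174 + 18/112) = (-56 + 2*16²)/(174 + 18*(1/112)) = (-56 + 2*256)/(174 + 9/56) = (-56 + 512)/(9753/56) = 456*(56/9753) = 8512/3251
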